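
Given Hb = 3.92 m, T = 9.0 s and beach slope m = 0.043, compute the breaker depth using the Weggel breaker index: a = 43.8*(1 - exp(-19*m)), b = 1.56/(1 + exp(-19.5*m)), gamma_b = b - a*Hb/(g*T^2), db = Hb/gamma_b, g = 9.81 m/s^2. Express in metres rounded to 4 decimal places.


a = 43.8 * (1 - exp(-19 * m))
exp(-19 * 0.043) = exp(-0.8170) = 0.441755
a = 43.8 * (1 - 0.441755) = 24.451134
b = 1.56 / (1 + exp(-19.5 * m))
exp(-19.5 * 0.043) = exp(-0.8385) = 0.432359
b = 1.56 / (1 + 0.432359) = 1.089113
Hb / (g * T^2) = 3.92 / (9.81 * 9.0^2) = 3.92 / 794.6100 = 0.00493324
gamma_b = b - a * Hb/(g*T^2) = 1.089113 - 24.451134 * 0.00493324 = 0.968490
db = Hb / gamma_b = 3.92 / 0.968490
db = 4.0475 m

4.0475


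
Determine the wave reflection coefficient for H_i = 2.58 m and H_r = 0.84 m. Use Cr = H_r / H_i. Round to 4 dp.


Cr = H_r / H_i
Cr = 0.84 / 2.58
Cr = 0.3256

0.3256


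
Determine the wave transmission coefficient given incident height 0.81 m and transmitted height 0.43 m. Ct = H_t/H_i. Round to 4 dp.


Ct = H_t / H_i
Ct = 0.43 / 0.81
Ct = 0.5309

0.5309


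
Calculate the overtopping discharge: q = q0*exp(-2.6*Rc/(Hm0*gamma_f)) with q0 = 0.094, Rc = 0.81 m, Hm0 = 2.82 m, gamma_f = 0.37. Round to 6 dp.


q = q0 * exp(-2.6 * Rc / (Hm0 * gamma_f))
Exponent = -2.6 * 0.81 / (2.82 * 0.37)
= -2.6 * 0.81 / 1.0434
= -2.018401
exp(-2.018401) = 0.132868
q = 0.094 * 0.132868
q = 0.012490 m^3/s/m

0.012490


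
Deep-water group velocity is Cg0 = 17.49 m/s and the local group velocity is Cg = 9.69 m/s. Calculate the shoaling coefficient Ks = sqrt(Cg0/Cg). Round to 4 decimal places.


Ks = sqrt(Cg0 / Cg)
Ks = sqrt(17.49 / 9.69)
Ks = sqrt(1.8050)
Ks = 1.3435

1.3435


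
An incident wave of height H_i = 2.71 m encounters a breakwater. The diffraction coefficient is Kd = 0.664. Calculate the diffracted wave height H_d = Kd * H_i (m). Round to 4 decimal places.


H_d = Kd * H_i
H_d = 0.664 * 2.71
H_d = 1.7994 m

1.7994


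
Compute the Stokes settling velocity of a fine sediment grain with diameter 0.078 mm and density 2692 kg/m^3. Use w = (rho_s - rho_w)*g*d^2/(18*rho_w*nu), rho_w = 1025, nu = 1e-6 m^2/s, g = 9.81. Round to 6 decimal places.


w = (rho_s - rho_w) * g * d^2 / (18 * rho_w * nu)
d = 0.078 mm = 0.000078 m
rho_s - rho_w = 2692 - 1025 = 1667
Numerator = 1667 * 9.81 * (0.000078)^2 = 0.000099493295
Denominator = 18 * 1025 * 1e-6 = 0.018450
w = 0.005393 m/s

0.005393


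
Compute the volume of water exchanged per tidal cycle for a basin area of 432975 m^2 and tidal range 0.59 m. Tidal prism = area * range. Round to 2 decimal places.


Tidal prism = Area * Tidal range
P = 432975 * 0.59
P = 255455.25 m^3

255455.25


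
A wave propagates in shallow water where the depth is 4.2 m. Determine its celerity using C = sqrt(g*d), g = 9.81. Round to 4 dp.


Using the shallow-water approximation:
C = sqrt(g * d) = sqrt(9.81 * 4.2)
C = sqrt(41.2020)
C = 6.4189 m/s

6.4189


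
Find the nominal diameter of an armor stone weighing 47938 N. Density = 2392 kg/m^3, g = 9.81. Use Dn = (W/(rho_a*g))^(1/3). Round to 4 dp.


V = W / (rho_a * g)
V = 47938 / (2392 * 9.81)
V = 47938 / 23465.52
V = 2.042912 m^3
Dn = V^(1/3) = 2.042912^(1/3)
Dn = 1.2689 m

1.2689


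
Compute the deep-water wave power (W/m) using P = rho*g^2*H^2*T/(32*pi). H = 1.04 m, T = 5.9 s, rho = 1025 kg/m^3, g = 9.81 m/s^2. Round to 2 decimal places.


P = rho * g^2 * H^2 * T / (32 * pi)
P = 1025 * 9.81^2 * 1.04^2 * 5.9 / (32 * pi)
P = 1025 * 96.2361 * 1.0816 * 5.9 / 100.53096
P = 6261.53 W/m

6261.53


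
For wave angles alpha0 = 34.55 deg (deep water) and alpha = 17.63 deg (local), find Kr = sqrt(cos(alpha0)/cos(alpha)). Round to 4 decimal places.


Kr = sqrt(cos(alpha0) / cos(alpha))
cos(34.55) = 0.823632
cos(17.63) = 0.953032
Kr = sqrt(0.823632 / 0.953032)
Kr = sqrt(0.864222)
Kr = 0.9296

0.9296


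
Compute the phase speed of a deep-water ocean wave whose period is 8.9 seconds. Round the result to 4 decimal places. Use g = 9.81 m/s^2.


We use the deep-water celerity formula:
C = g * T / (2 * pi)
C = 9.81 * 8.9 / (2 * 3.14159...)
C = 87.309000 / 6.283185
C = 13.8957 m/s

13.8957


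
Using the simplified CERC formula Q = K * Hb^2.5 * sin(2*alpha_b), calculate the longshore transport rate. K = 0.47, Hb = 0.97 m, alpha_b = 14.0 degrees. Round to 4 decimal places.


Q = K * Hb^2.5 * sin(2 * alpha_b)
Hb^2.5 = 0.97^2.5 = 0.926679
sin(2 * 14.0) = sin(28.0) = 0.469472
Q = 0.47 * 0.926679 * 0.469472
Q = 0.2045 m^3/s

0.2045


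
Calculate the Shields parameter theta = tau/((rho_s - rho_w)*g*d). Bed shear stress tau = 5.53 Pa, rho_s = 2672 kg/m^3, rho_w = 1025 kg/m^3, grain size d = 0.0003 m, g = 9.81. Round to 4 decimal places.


theta = tau / ((rho_s - rho_w) * g * d)
rho_s - rho_w = 2672 - 1025 = 1647
Denominator = 1647 * 9.81 * 0.0003 = 4.847121
theta = 5.53 / 4.847121
theta = 1.1409

1.1409


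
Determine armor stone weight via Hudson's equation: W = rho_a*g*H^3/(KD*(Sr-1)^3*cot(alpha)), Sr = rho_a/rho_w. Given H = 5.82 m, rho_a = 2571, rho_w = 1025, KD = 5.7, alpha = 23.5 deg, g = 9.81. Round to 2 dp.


Sr = rho_a / rho_w = 2571 / 1025 = 2.508293
(Sr - 1) = 1.508293
(Sr - 1)^3 = 3.431286
cot(23.5) = 1 / tan(23.5) = 1 / 0.434812 = 2.299843
Numerator = 2571 * 9.81 * 5.82^3 = 4972102.0984
Denominator = 5.7 * 3.431286 * 2.299843 = 44.981075
W = 4972102.0984 / 44.981075
W = 110537.64 N

110537.64


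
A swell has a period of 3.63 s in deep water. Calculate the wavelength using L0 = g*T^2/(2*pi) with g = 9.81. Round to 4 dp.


L0 = g * T^2 / (2 * pi)
L0 = 9.81 * 3.63^2 / (2 * pi)
L0 = 9.81 * 13.1769 / 6.28319
L0 = 129.2654 / 6.28319
L0 = 20.5732 m

20.5732


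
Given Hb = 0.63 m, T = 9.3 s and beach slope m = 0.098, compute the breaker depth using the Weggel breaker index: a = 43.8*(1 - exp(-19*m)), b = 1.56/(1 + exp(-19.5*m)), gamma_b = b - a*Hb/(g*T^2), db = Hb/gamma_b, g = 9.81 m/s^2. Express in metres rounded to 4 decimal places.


a = 43.8 * (1 - exp(-19 * m))
exp(-19 * 0.098) = exp(-1.8620) = 0.155362
a = 43.8 * (1 - 0.155362) = 36.995162
b = 1.56 / (1 + exp(-19.5 * m))
exp(-19.5 * 0.098) = exp(-1.9110) = 0.147932
b = 1.56 / (1 + 0.147932) = 1.358965
Hb / (g * T^2) = 0.63 / (9.81 * 9.3^2) = 0.63 / 848.4669 = 0.00074252
gamma_b = b - a * Hb/(g*T^2) = 1.358965 - 36.995162 * 0.00074252 = 1.331496
db = Hb / gamma_b = 0.63 / 1.331496
db = 0.4732 m

0.4732


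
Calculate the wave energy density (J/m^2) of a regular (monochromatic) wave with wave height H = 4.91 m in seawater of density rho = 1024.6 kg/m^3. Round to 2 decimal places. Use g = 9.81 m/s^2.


E = (1/8) * rho * g * H^2
E = (1/8) * 1024.6 * 9.81 * 4.91^2
E = 0.125 * 1024.6 * 9.81 * 24.1081
E = 30289.80 J/m^2

30289.80


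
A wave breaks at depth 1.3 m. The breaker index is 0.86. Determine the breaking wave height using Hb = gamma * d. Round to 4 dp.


Hb = gamma * d
Hb = 0.86 * 1.3
Hb = 1.1180 m

1.1180


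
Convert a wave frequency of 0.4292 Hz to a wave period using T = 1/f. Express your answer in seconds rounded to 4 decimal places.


T = 1 / f
T = 1 / 0.4292
T = 2.3299 s

2.3299


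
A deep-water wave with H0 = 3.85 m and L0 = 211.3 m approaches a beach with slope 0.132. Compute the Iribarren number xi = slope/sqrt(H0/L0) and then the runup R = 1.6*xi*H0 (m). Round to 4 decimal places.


xi = slope / sqrt(H0/L0)
H0/L0 = 3.85/211.3 = 0.018221
sqrt(0.018221) = 0.134983
xi = 0.132 / 0.134983 = 0.977897
R = 1.6 * xi * H0 = 1.6 * 0.977897 * 3.85
R = 6.0238 m

6.0238


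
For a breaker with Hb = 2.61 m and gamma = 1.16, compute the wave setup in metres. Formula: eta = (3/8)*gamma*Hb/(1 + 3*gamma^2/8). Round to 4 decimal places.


eta = (3/8) * gamma * Hb / (1 + 3*gamma^2/8)
Numerator = (3/8) * 1.16 * 2.61 = 1.135350
Denominator = 1 + 3*1.16^2/8 = 1 + 0.504600 = 1.504600
eta = 1.135350 / 1.504600
eta = 0.7546 m

0.7546


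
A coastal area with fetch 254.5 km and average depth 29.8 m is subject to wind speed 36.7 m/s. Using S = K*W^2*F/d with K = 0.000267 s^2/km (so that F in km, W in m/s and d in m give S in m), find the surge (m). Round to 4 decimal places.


S = K * W^2 * F / d
W^2 = 36.7^2 = 1346.89
S = 0.000267 * 1346.89 * 254.5 / 29.8
Numerator = 0.000267 * 1346.89 * 254.5 = 91.523196
S = 91.523196 / 29.8 = 3.0712 m

3.0712


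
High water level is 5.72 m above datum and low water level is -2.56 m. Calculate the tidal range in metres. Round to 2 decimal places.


Tidal range = High water - Low water
Tidal range = 5.72 - (-2.56)
Tidal range = 8.28 m

8.28


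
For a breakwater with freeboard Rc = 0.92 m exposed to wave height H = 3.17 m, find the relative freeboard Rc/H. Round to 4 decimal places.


Relative freeboard = Rc / H
= 0.92 / 3.17
= 0.2902

0.2902


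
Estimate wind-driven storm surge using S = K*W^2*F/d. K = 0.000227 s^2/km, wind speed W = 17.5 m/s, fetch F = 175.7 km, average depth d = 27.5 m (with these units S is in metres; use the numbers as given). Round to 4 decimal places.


S = K * W^2 * F / d
W^2 = 17.5^2 = 306.25
S = 0.000227 * 306.25 * 175.7 / 27.5
Numerator = 0.000227 * 306.25 * 175.7 = 12.214444
S = 12.214444 / 27.5 = 0.4442 m

0.4442


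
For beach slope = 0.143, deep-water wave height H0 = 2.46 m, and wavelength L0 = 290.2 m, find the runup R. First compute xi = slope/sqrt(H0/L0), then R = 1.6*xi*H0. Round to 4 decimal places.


xi = slope / sqrt(H0/L0)
H0/L0 = 2.46/290.2 = 0.008477
sqrt(0.008477) = 0.092070
xi = 0.143 / 0.092070 = 1.553164
R = 1.6 * xi * H0 = 1.6 * 1.553164 * 2.46
R = 6.1133 m

6.1133


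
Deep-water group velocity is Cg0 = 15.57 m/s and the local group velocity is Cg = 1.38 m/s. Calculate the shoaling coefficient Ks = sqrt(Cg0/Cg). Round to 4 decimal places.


Ks = sqrt(Cg0 / Cg)
Ks = sqrt(15.57 / 1.38)
Ks = sqrt(11.2826)
Ks = 3.3590

3.3590


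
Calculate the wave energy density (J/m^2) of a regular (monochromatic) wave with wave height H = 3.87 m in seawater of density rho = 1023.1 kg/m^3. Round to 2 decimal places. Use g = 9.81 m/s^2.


E = (1/8) * rho * g * H^2
E = (1/8) * 1023.1 * 9.81 * 3.87^2
E = 0.125 * 1023.1 * 9.81 * 14.9769
E = 18789.66 J/m^2

18789.66


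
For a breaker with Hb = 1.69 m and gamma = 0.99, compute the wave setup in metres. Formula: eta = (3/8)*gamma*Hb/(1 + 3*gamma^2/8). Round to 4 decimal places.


eta = (3/8) * gamma * Hb / (1 + 3*gamma^2/8)
Numerator = (3/8) * 0.99 * 1.69 = 0.627412
Denominator = 1 + 3*0.99^2/8 = 1 + 0.367538 = 1.367538
eta = 0.627412 / 1.367538
eta = 0.4588 m

0.4588


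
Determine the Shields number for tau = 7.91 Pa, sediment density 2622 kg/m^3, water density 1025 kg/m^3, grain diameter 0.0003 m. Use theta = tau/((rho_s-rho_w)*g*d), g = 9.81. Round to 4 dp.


theta = tau / ((rho_s - rho_w) * g * d)
rho_s - rho_w = 2622 - 1025 = 1597
Denominator = 1597 * 9.81 * 0.0003 = 4.699971
theta = 7.91 / 4.699971
theta = 1.6830

1.6830


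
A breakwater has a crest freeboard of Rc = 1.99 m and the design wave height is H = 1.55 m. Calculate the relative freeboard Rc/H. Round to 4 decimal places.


Relative freeboard = Rc / H
= 1.99 / 1.55
= 1.2839

1.2839


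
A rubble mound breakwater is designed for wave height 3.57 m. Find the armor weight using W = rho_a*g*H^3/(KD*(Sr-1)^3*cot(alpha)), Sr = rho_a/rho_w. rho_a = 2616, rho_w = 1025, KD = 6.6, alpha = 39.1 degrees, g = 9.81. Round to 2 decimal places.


Sr = rho_a / rho_w = 2616 / 1025 = 2.552195
(Sr - 1) = 1.552195
(Sr - 1)^3 = 3.739719
cot(39.1) = 1 / tan(39.1) = 1 / 0.812678 = 1.230500
Numerator = 2616 * 9.81 * 3.57^3 = 1167646.5363
Denominator = 6.6 * 3.739719 * 1.230500 = 30.371371
W = 1167646.5363 / 30.371371
W = 38445.63 N

38445.63


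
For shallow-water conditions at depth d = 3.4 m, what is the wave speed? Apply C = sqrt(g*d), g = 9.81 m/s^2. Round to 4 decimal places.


Using the shallow-water approximation:
C = sqrt(g * d) = sqrt(9.81 * 3.4)
C = sqrt(33.3540)
C = 5.7753 m/s

5.7753


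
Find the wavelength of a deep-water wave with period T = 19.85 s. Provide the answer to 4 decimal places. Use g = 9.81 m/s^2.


L0 = g * T^2 / (2 * pi)
L0 = 9.81 * 19.85^2 / (2 * pi)
L0 = 9.81 * 394.0225 / 6.28319
L0 = 3865.3607 / 6.28319
L0 = 615.1913 m

615.1913


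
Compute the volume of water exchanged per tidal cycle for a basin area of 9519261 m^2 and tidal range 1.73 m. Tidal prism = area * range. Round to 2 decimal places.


Tidal prism = Area * Tidal range
P = 9519261 * 1.73
P = 16468321.53 m^3

16468321.53


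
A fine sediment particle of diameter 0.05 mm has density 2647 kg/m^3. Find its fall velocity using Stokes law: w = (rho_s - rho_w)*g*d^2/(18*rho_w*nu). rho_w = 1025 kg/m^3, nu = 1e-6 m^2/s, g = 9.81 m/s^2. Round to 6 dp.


w = (rho_s - rho_w) * g * d^2 / (18 * rho_w * nu)
d = 0.05 mm = 0.000050 m
rho_s - rho_w = 2647 - 1025 = 1622
Numerator = 1622 * 9.81 * (0.000050)^2 = 0.000039779550
Denominator = 18 * 1025 * 1e-6 = 0.018450
w = 0.002156 m/s

0.002156


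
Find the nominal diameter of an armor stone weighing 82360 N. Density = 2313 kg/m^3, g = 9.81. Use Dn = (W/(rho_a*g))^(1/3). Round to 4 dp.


V = W / (rho_a * g)
V = 82360 / (2313 * 9.81)
V = 82360 / 22690.53
V = 3.629708 m^3
Dn = V^(1/3) = 3.629708^(1/3)
Dn = 1.5368 m

1.5368


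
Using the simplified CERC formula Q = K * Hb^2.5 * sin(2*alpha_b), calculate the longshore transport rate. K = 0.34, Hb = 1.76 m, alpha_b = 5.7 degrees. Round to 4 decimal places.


Q = K * Hb^2.5 * sin(2 * alpha_b)
Hb^2.5 = 1.76^2.5 = 4.109431
sin(2 * 5.7) = sin(11.4) = 0.197657
Q = 0.34 * 4.109431 * 0.197657
Q = 0.2762 m^3/s

0.2762


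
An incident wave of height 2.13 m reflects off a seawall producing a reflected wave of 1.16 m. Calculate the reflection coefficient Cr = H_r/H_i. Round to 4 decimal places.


Cr = H_r / H_i
Cr = 1.16 / 2.13
Cr = 0.5446

0.5446


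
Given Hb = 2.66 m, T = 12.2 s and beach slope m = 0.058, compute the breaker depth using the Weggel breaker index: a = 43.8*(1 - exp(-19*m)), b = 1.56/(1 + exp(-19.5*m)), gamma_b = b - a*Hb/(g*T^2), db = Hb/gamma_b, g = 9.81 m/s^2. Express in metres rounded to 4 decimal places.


a = 43.8 * (1 - exp(-19 * m))
exp(-19 * 0.058) = exp(-1.1020) = 0.332206
a = 43.8 * (1 - 0.332206) = 29.249377
b = 1.56 / (1 + exp(-19.5 * m))
exp(-19.5 * 0.058) = exp(-1.1310) = 0.322710
b = 1.56 / (1 + 0.322710) = 1.179397
Hb / (g * T^2) = 2.66 / (9.81 * 12.2^2) = 2.66 / 1460.1204 = 0.00182177
gamma_b = b - a * Hb/(g*T^2) = 1.179397 - 29.249377 * 0.00182177 = 1.126111
db = Hb / gamma_b = 2.66 / 1.126111
db = 2.3621 m

2.3621


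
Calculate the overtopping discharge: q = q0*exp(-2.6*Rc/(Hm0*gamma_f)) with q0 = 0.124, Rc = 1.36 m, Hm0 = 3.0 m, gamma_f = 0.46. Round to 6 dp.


q = q0 * exp(-2.6 * Rc / (Hm0 * gamma_f))
Exponent = -2.6 * 1.36 / (3.0 * 0.46)
= -2.6 * 1.36 / 1.3800
= -2.562319
exp(-2.562319) = 0.077126
q = 0.124 * 0.077126
q = 0.009564 m^3/s/m

0.009564


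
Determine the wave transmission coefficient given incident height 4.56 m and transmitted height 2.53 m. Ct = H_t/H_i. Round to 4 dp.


Ct = H_t / H_i
Ct = 2.53 / 4.56
Ct = 0.5548

0.5548


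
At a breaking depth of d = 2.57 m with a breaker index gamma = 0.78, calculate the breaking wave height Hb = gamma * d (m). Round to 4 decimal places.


Hb = gamma * d
Hb = 0.78 * 2.57
Hb = 2.0046 m

2.0046


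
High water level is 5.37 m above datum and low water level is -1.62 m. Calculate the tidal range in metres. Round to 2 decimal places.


Tidal range = High water - Low water
Tidal range = 5.37 - (-1.62)
Tidal range = 6.99 m

6.99


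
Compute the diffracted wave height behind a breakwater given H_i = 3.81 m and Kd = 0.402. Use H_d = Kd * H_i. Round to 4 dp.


H_d = Kd * H_i
H_d = 0.402 * 3.81
H_d = 1.5316 m

1.5316


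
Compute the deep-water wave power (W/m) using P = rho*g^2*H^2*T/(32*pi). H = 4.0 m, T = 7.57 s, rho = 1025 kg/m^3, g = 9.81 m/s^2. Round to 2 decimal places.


P = rho * g^2 * H^2 * T / (32 * pi)
P = 1025 * 9.81^2 * 4.0^2 * 7.57 / (32 * pi)
P = 1025 * 96.2361 * 16.0000 * 7.57 / 100.53096
P = 118844.17 W/m

118844.17


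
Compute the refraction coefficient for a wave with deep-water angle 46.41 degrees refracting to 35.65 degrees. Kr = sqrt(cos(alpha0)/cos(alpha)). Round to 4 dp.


Kr = sqrt(cos(alpha0) / cos(alpha))
cos(46.41) = 0.689493
cos(35.65) = 0.812592
Kr = sqrt(0.689493 / 0.812592)
Kr = sqrt(0.848510)
Kr = 0.9211

0.9211


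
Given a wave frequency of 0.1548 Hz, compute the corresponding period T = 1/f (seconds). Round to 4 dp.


T = 1 / f
T = 1 / 0.1548
T = 6.4599 s

6.4599


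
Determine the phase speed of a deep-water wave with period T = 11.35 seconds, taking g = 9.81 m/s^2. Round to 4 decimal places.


We use the deep-water celerity formula:
C = g * T / (2 * pi)
C = 9.81 * 11.35 / (2 * 3.14159...)
C = 111.343500 / 6.283185
C = 17.7209 m/s

17.7209


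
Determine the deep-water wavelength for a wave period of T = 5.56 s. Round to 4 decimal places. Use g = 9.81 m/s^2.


L0 = g * T^2 / (2 * pi)
L0 = 9.81 * 5.56^2 / (2 * pi)
L0 = 9.81 * 30.9136 / 6.28319
L0 = 303.2624 / 6.28319
L0 = 48.2657 m

48.2657


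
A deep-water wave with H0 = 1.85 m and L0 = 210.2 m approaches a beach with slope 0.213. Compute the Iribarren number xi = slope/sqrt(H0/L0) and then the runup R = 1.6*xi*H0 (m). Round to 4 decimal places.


xi = slope / sqrt(H0/L0)
H0/L0 = 1.85/210.2 = 0.008801
sqrt(0.008801) = 0.093814
xi = 0.213 / 0.093814 = 2.270440
R = 1.6 * xi * H0 = 1.6 * 2.270440 * 1.85
R = 6.7205 m

6.7205


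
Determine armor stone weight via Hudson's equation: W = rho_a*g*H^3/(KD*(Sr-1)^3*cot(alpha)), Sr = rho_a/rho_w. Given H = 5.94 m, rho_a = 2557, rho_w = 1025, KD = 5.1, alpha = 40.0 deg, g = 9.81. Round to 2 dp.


Sr = rho_a / rho_w = 2557 / 1025 = 2.494634
(Sr - 1) = 1.494634
(Sr - 1)^3 = 3.338910
cot(40.0) = 1 / tan(40.0) = 1 / 0.839100 = 1.191754
Numerator = 2557 * 9.81 * 5.94^3 = 5257255.3344
Denominator = 5.1 * 3.338910 * 1.191754 = 20.293705
W = 5257255.3344 / 20.293705
W = 259058.43 N

259058.43


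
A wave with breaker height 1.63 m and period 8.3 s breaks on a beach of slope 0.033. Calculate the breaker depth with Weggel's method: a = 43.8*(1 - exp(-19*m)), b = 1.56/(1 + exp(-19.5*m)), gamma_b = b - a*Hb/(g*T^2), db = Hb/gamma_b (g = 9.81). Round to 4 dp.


a = 43.8 * (1 - exp(-19 * m))
exp(-19 * 0.033) = exp(-0.6270) = 0.534192
a = 43.8 * (1 - 0.534192) = 20.402391
b = 1.56 / (1 + exp(-19.5 * m))
exp(-19.5 * 0.033) = exp(-0.6435) = 0.525450
b = 1.56 / (1 + 0.525450) = 1.022649
Hb / (g * T^2) = 1.63 / (9.81 * 8.3^2) = 1.63 / 675.8109 = 0.00241192
gamma_b = b - a * Hb/(g*T^2) = 1.022649 - 20.402391 * 0.00241192 = 0.973440
db = Hb / gamma_b = 1.63 / 0.973440
db = 1.6745 m

1.6745


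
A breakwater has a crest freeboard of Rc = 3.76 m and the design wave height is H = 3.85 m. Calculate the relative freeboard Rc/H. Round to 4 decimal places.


Relative freeboard = Rc / H
= 3.76 / 3.85
= 0.9766

0.9766


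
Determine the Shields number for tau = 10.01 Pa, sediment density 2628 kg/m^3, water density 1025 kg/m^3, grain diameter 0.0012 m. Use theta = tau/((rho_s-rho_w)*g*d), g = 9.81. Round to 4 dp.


theta = tau / ((rho_s - rho_w) * g * d)
rho_s - rho_w = 2628 - 1025 = 1603
Denominator = 1603 * 9.81 * 0.0012 = 18.870516
theta = 10.01 / 18.870516
theta = 0.5305

0.5305


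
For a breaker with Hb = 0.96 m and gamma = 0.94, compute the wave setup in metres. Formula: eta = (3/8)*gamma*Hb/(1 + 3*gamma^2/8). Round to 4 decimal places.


eta = (3/8) * gamma * Hb / (1 + 3*gamma^2/8)
Numerator = (3/8) * 0.94 * 0.96 = 0.338400
Denominator = 1 + 3*0.94^2/8 = 1 + 0.331350 = 1.331350
eta = 0.338400 / 1.331350
eta = 0.2542 m

0.2542


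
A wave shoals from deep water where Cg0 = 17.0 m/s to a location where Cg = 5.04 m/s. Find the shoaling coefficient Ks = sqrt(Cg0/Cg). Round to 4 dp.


Ks = sqrt(Cg0 / Cg)
Ks = sqrt(17.0 / 5.04)
Ks = sqrt(3.3730)
Ks = 1.8366

1.8366


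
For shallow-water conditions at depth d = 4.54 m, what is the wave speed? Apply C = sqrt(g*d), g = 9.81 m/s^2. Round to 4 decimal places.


Using the shallow-water approximation:
C = sqrt(g * d) = sqrt(9.81 * 4.54)
C = sqrt(44.5374)
C = 6.6736 m/s

6.6736


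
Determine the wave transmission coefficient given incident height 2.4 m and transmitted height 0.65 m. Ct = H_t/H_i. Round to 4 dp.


Ct = H_t / H_i
Ct = 0.65 / 2.4
Ct = 0.2708

0.2708


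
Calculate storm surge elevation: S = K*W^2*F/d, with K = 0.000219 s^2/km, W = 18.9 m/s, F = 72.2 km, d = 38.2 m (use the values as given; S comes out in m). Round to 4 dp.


S = K * W^2 * F / d
W^2 = 18.9^2 = 357.21
S = 0.000219 * 357.21 * 72.2 / 38.2
Numerator = 0.000219 * 357.21 * 72.2 = 5.648133
S = 5.648133 / 38.2 = 0.1479 m

0.1479


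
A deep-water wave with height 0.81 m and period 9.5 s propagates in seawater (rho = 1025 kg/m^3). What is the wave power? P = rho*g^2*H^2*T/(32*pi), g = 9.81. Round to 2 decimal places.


P = rho * g^2 * H^2 * T / (32 * pi)
P = 1025 * 9.81^2 * 0.81^2 * 9.5 / (32 * pi)
P = 1025 * 96.2361 * 0.6561 * 9.5 / 100.53096
P = 6115.83 W/m

6115.83


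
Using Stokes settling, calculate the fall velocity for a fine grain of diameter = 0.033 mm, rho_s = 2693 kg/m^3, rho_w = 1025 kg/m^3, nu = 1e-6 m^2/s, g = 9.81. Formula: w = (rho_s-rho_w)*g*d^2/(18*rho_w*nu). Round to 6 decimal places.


w = (rho_s - rho_w) * g * d^2 / (18 * rho_w * nu)
d = 0.033 mm = 0.000033 m
rho_s - rho_w = 2693 - 1025 = 1668
Numerator = 1668 * 9.81 * (0.000033)^2 = 0.000017819394
Denominator = 18 * 1025 * 1e-6 = 0.018450
w = 0.000966 m/s

0.000966


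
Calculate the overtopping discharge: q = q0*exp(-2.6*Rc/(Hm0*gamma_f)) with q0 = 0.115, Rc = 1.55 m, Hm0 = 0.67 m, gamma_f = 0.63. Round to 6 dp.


q = q0 * exp(-2.6 * Rc / (Hm0 * gamma_f))
Exponent = -2.6 * 1.55 / (0.67 * 0.63)
= -2.6 * 1.55 / 0.4221
= -9.547501
exp(-9.547501) = 0.000071
q = 0.115 * 0.000071
q = 0.000008 m^3/s/m

0.000008


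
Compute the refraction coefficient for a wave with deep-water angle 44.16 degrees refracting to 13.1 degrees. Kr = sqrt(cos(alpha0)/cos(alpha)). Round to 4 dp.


Kr = sqrt(cos(alpha0) / cos(alpha))
cos(44.16) = 0.717397
cos(13.1) = 0.973976
Kr = sqrt(0.717397 / 0.973976)
Kr = sqrt(0.736566)
Kr = 0.8582

0.8582


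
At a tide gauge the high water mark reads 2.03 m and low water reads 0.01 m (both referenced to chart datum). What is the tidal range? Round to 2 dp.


Tidal range = High water - Low water
Tidal range = 2.03 - (0.01)
Tidal range = 2.02 m

2.02


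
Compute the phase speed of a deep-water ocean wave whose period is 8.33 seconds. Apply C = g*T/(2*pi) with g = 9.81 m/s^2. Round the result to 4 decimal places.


We use the deep-water celerity formula:
C = g * T / (2 * pi)
C = 9.81 * 8.33 / (2 * 3.14159...)
C = 81.717300 / 6.283185
C = 13.0057 m/s

13.0057


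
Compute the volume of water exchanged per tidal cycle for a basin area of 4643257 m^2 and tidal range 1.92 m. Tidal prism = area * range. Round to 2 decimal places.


Tidal prism = Area * Tidal range
P = 4643257 * 1.92
P = 8915053.44 m^3

8915053.44


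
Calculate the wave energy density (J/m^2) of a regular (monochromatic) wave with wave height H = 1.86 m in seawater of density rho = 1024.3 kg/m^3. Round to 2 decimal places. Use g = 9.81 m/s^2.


E = (1/8) * rho * g * H^2
E = (1/8) * 1024.3 * 9.81 * 1.86^2
E = 0.125 * 1024.3 * 9.81 * 3.4596
E = 4345.42 J/m^2

4345.42


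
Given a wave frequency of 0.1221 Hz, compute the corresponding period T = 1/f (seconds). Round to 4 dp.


T = 1 / f
T = 1 / 0.1221
T = 8.1900 s

8.1900


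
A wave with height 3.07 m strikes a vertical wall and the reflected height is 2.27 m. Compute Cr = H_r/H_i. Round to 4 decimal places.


Cr = H_r / H_i
Cr = 2.27 / 3.07
Cr = 0.7394

0.7394


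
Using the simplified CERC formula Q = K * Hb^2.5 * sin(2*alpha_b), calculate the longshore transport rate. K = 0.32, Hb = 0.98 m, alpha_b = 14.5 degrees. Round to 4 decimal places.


Q = K * Hb^2.5 * sin(2 * alpha_b)
Hb^2.5 = 0.98^2.5 = 0.950747
sin(2 * 14.5) = sin(29.0) = 0.484810
Q = 0.32 * 0.950747 * 0.484810
Q = 0.1475 m^3/s

0.1475


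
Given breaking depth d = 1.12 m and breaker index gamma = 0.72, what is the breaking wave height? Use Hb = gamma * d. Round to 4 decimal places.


Hb = gamma * d
Hb = 0.72 * 1.12
Hb = 0.8064 m

0.8064


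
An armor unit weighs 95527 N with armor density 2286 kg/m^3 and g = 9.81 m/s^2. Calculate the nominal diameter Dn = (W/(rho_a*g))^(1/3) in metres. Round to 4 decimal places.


V = W / (rho_a * g)
V = 95527 / (2286 * 9.81)
V = 95527 / 22425.66
V = 4.259719 m^3
Dn = V^(1/3) = 4.259719^(1/3)
Dn = 1.6210 m

1.6210


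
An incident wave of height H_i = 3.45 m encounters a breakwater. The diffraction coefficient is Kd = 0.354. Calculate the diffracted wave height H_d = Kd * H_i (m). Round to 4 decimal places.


H_d = Kd * H_i
H_d = 0.354 * 3.45
H_d = 1.2213 m

1.2213


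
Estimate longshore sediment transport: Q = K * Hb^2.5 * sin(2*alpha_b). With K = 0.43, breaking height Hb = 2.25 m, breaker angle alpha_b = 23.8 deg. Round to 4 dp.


Q = K * Hb^2.5 * sin(2 * alpha_b)
Hb^2.5 = 2.25^2.5 = 7.593750
sin(2 * 23.8) = sin(47.6) = 0.738455
Q = 0.43 * 7.593750 * 0.738455
Q = 2.4113 m^3/s

2.4113


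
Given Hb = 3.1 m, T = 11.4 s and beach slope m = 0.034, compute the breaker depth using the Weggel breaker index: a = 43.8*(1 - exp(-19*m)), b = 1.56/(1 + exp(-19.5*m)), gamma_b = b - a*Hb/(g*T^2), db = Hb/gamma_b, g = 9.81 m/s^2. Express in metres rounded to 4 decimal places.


a = 43.8 * (1 - exp(-19 * m))
exp(-19 * 0.034) = exp(-0.6460) = 0.524138
a = 43.8 * (1 - 0.524138) = 20.842749
b = 1.56 / (1 + exp(-19.5 * m))
exp(-19.5 * 0.034) = exp(-0.6630) = 0.515303
b = 1.56 / (1 + 0.515303) = 1.029497
Hb / (g * T^2) = 3.1 / (9.81 * 11.4^2) = 3.1 / 1274.9076 = 0.00243155
gamma_b = b - a * Hb/(g*T^2) = 1.029497 - 20.842749 * 0.00243155 = 0.978817
db = Hb / gamma_b = 3.1 / 0.978817
db = 3.1671 m

3.1671


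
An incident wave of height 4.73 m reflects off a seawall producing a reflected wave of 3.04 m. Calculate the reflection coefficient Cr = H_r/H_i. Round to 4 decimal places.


Cr = H_r / H_i
Cr = 3.04 / 4.73
Cr = 0.6427

0.6427


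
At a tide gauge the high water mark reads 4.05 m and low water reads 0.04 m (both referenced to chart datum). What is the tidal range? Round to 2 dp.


Tidal range = High water - Low water
Tidal range = 4.05 - (0.04)
Tidal range = 4.01 m

4.01


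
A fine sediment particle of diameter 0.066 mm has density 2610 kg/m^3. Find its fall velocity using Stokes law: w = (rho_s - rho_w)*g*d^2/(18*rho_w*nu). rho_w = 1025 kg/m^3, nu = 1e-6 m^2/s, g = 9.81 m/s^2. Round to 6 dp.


w = (rho_s - rho_w) * g * d^2 / (18 * rho_w * nu)
d = 0.066 mm = 0.000066 m
rho_s - rho_w = 2610 - 1025 = 1585
Numerator = 1585 * 9.81 * (0.000066)^2 = 0.000067730791
Denominator = 18 * 1025 * 1e-6 = 0.018450
w = 0.003671 m/s

0.003671


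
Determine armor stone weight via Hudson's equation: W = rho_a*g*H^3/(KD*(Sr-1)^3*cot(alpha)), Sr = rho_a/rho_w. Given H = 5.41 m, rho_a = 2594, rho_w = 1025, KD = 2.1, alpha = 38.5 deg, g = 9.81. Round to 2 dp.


Sr = rho_a / rho_w = 2594 / 1025 = 2.530732
(Sr - 1) = 1.530732
(Sr - 1)^3 = 3.586718
cot(38.5) = 1 / tan(38.5) = 1 / 0.795436 = 1.257172
Numerator = 2594 * 9.81 * 5.41^3 = 4029310.8608
Denominator = 2.1 * 3.586718 * 1.257172 = 9.469157
W = 4029310.8608 / 9.469157
W = 425519.48 N

425519.48


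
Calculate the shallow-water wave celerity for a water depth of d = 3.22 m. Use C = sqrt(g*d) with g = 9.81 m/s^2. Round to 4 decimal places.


Using the shallow-water approximation:
C = sqrt(g * d) = sqrt(9.81 * 3.22)
C = sqrt(31.5882)
C = 5.6203 m/s

5.6203


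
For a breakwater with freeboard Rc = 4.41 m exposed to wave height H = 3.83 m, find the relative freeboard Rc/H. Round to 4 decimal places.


Relative freeboard = Rc / H
= 4.41 / 3.83
= 1.1514

1.1514


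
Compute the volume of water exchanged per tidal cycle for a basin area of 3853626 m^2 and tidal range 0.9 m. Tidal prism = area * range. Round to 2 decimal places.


Tidal prism = Area * Tidal range
P = 3853626 * 0.9
P = 3468263.40 m^3

3468263.40


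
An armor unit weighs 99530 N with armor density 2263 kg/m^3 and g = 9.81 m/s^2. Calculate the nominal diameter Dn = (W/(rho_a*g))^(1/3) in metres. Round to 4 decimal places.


V = W / (rho_a * g)
V = 99530 / (2263 * 9.81)
V = 99530 / 22200.03
V = 4.483327 m^3
Dn = V^(1/3) = 4.483327^(1/3)
Dn = 1.6489 m

1.6489


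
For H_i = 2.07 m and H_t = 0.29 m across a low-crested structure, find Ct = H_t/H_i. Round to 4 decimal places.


Ct = H_t / H_i
Ct = 0.29 / 2.07
Ct = 0.1401

0.1401


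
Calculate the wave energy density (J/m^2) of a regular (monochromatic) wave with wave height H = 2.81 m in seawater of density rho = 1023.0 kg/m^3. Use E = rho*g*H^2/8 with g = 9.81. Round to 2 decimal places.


E = (1/8) * rho * g * H^2
E = (1/8) * 1023.0 * 9.81 * 2.81^2
E = 0.125 * 1023.0 * 9.81 * 7.8961
E = 9905.29 J/m^2

9905.29


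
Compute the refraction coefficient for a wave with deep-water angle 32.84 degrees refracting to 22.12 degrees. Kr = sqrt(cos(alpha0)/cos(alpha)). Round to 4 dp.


Kr = sqrt(cos(alpha0) / cos(alpha))
cos(32.84) = 0.840188
cos(22.12) = 0.926397
Kr = sqrt(0.840188 / 0.926397)
Kr = sqrt(0.906942)
Kr = 0.9523

0.9523


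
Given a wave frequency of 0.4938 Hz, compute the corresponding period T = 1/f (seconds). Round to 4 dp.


T = 1 / f
T = 1 / 0.4938
T = 2.0251 s

2.0251


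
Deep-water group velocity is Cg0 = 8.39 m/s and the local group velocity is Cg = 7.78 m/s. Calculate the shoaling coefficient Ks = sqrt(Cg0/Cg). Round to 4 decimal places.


Ks = sqrt(Cg0 / Cg)
Ks = sqrt(8.39 / 7.78)
Ks = sqrt(1.0784)
Ks = 1.0385

1.0385


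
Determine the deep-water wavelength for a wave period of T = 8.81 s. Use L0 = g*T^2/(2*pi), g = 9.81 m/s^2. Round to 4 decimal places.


L0 = g * T^2 / (2 * pi)
L0 = 9.81 * 8.81^2 / (2 * pi)
L0 = 9.81 * 77.6161 / 6.28319
L0 = 761.4139 / 6.28319
L0 = 121.1828 m

121.1828


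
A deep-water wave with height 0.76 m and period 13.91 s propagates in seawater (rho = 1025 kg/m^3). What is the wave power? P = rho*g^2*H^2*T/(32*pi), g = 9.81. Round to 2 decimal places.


P = rho * g^2 * H^2 * T / (32 * pi)
P = 1025 * 9.81^2 * 0.76^2 * 13.91 / (32 * pi)
P = 1025 * 96.2361 * 0.5776 * 13.91 / 100.53096
P = 7883.45 W/m

7883.45


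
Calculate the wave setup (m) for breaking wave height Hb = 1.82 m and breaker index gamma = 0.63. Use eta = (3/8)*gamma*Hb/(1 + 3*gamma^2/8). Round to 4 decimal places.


eta = (3/8) * gamma * Hb / (1 + 3*gamma^2/8)
Numerator = (3/8) * 0.63 * 1.82 = 0.429975
Denominator = 1 + 3*0.63^2/8 = 1 + 0.148838 = 1.148838
eta = 0.429975 / 1.148838
eta = 0.3743 m

0.3743


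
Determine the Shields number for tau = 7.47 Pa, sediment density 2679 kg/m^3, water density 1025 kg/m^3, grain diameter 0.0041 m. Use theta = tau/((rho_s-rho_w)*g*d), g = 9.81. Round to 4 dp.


theta = tau / ((rho_s - rho_w) * g * d)
rho_s - rho_w = 2679 - 1025 = 1654
Denominator = 1654 * 9.81 * 0.0041 = 66.525534
theta = 7.47 / 66.525534
theta = 0.1123

0.1123


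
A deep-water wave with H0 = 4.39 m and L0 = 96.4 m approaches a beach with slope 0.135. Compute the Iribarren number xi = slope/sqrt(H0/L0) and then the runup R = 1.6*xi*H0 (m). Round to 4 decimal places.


xi = slope / sqrt(H0/L0)
H0/L0 = 4.39/96.4 = 0.045539
sqrt(0.045539) = 0.213400
xi = 0.135 / 0.213400 = 0.632616
R = 1.6 * xi * H0 = 1.6 * 0.632616 * 4.39
R = 4.4435 m

4.4435


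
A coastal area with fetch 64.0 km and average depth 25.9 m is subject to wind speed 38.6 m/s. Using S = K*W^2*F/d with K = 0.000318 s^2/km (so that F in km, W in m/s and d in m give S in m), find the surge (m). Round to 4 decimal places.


S = K * W^2 * F / d
W^2 = 38.6^2 = 1489.96
S = 0.000318 * 1489.96 * 64.0 / 25.9
Numerator = 0.000318 * 1489.96 * 64.0 = 30.323666
S = 30.323666 / 25.9 = 1.1708 m

1.1708


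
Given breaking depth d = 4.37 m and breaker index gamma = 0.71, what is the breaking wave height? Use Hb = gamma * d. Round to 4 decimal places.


Hb = gamma * d
Hb = 0.71 * 4.37
Hb = 3.1027 m

3.1027


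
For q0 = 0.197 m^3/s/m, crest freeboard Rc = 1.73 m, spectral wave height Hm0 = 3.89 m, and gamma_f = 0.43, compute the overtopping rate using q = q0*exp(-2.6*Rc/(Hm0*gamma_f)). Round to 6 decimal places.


q = q0 * exp(-2.6 * Rc / (Hm0 * gamma_f))
Exponent = -2.6 * 1.73 / (3.89 * 0.43)
= -2.6 * 1.73 / 1.6727
= -2.689066
exp(-2.689066) = 0.067944
q = 0.197 * 0.067944
q = 0.013385 m^3/s/m

0.013385


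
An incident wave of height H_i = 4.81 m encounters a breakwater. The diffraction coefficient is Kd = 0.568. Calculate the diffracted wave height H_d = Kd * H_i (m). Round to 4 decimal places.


H_d = Kd * H_i
H_d = 0.568 * 4.81
H_d = 2.7321 m

2.7321


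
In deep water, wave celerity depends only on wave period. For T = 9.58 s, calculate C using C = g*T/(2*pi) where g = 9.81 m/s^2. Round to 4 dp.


We use the deep-water celerity formula:
C = g * T / (2 * pi)
C = 9.81 * 9.58 / (2 * 3.14159...)
C = 93.979800 / 6.283185
C = 14.9573 m/s

14.9573


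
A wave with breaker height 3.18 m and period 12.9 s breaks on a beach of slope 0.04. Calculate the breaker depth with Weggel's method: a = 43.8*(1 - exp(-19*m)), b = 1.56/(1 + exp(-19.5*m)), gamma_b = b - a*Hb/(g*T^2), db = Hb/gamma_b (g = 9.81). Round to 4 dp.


a = 43.8 * (1 - exp(-19 * m))
exp(-19 * 0.04) = exp(-0.7600) = 0.467666
a = 43.8 * (1 - 0.467666) = 23.316210
b = 1.56 / (1 + exp(-19.5 * m))
exp(-19.5 * 0.04) = exp(-0.7800) = 0.458406
b = 1.56 / (1 + 0.458406) = 1.069661
Hb / (g * T^2) = 3.18 / (9.81 * 12.9^2) = 3.18 / 1632.4821 = 0.00194795
gamma_b = b - a * Hb/(g*T^2) = 1.069661 - 23.316210 * 0.00194795 = 1.024242
db = Hb / gamma_b = 3.18 / 1.024242
db = 3.1047 m

3.1047


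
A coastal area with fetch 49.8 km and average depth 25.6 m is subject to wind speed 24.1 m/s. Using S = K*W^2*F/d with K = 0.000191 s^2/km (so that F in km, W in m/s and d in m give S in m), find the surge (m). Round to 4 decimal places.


S = K * W^2 * F / d
W^2 = 24.1^2 = 580.81
S = 0.000191 * 580.81 * 49.8 / 25.6
Numerator = 0.000191 * 580.81 * 49.8 = 5.524549
S = 5.524549 / 25.6 = 0.2158 m

0.2158


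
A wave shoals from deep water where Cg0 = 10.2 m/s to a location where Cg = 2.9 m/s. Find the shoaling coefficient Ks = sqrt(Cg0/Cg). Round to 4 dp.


Ks = sqrt(Cg0 / Cg)
Ks = sqrt(10.2 / 2.9)
Ks = sqrt(3.5172)
Ks = 1.8754

1.8754


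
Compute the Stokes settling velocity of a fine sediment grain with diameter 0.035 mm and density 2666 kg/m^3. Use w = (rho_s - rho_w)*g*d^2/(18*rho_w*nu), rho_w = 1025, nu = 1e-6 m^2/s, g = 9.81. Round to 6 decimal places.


w = (rho_s - rho_w) * g * d^2 / (18 * rho_w * nu)
d = 0.035 mm = 0.000035 m
rho_s - rho_w = 2666 - 1025 = 1641
Numerator = 1641 * 9.81 * (0.000035)^2 = 0.000019720307
Denominator = 18 * 1025 * 1e-6 = 0.018450
w = 0.001069 m/s

0.001069


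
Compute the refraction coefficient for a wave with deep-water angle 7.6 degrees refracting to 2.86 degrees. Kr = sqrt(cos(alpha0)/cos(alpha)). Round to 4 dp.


Kr = sqrt(cos(alpha0) / cos(alpha))
cos(7.6) = 0.991216
cos(2.86) = 0.998754
Kr = sqrt(0.991216 / 0.998754)
Kr = sqrt(0.992452)
Kr = 0.9962

0.9962


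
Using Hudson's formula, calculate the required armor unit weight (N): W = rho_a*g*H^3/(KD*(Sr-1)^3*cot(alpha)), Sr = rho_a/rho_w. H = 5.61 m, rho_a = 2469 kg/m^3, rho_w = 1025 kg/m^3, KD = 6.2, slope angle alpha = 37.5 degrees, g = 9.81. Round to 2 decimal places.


Sr = rho_a / rho_w = 2469 / 1025 = 2.408780
(Sr - 1) = 1.408780
(Sr - 1)^3 = 2.795954
cot(37.5) = 1 / tan(37.5) = 1 / 0.767327 = 1.303225
Numerator = 2469 * 9.81 * 5.61^3 = 4276403.5469
Denominator = 6.2 * 2.795954 * 1.303225 = 22.591299
W = 4276403.5469 / 22.591299
W = 189294.28 N

189294.28


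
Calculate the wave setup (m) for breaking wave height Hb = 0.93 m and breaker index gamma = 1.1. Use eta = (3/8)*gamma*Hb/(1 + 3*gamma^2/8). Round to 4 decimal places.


eta = (3/8) * gamma * Hb / (1 + 3*gamma^2/8)
Numerator = (3/8) * 1.1 * 0.93 = 0.383625
Denominator = 1 + 3*1.1^2/8 = 1 + 0.453750 = 1.453750
eta = 0.383625 / 1.453750
eta = 0.2639 m

0.2639


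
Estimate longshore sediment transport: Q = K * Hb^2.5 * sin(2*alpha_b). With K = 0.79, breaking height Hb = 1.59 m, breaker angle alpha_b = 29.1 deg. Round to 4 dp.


Q = K * Hb^2.5 * sin(2 * alpha_b)
Hb^2.5 = 1.59^2.5 = 3.187813
sin(2 * 29.1) = sin(58.2) = 0.849893
Q = 0.79 * 3.187813 * 0.849893
Q = 2.1403 m^3/s

2.1403


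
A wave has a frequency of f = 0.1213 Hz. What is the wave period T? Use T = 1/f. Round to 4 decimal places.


T = 1 / f
T = 1 / 0.1213
T = 8.2440 s

8.2440


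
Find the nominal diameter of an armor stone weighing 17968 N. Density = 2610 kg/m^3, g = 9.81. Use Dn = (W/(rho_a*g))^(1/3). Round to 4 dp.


V = W / (rho_a * g)
V = 17968 / (2610 * 9.81)
V = 17968 / 25604.10
V = 0.701763 m^3
Dn = V^(1/3) = 0.701763^(1/3)
Dn = 0.8886 m

0.8886


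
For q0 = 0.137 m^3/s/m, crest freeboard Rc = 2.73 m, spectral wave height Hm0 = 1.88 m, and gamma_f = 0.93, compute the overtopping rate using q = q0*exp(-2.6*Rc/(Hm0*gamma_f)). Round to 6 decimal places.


q = q0 * exp(-2.6 * Rc / (Hm0 * gamma_f))
Exponent = -2.6 * 2.73 / (1.88 * 0.93)
= -2.6 * 2.73 / 1.7484
= -4.059712
exp(-4.059712) = 0.017254
q = 0.137 * 0.017254
q = 0.002364 m^3/s/m

0.002364


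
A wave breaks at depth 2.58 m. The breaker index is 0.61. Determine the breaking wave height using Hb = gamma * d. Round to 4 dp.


Hb = gamma * d
Hb = 0.61 * 2.58
Hb = 1.5738 m

1.5738


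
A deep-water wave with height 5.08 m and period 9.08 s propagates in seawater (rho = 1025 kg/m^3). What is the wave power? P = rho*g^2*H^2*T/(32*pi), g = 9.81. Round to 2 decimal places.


P = rho * g^2 * H^2 * T / (32 * pi)
P = 1025 * 9.81^2 * 5.08^2 * 9.08 / (32 * pi)
P = 1025 * 96.2361 * 25.8064 * 9.08 / 100.53096
P = 229919.23 W/m

229919.23


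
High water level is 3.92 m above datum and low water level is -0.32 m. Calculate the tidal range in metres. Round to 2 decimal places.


Tidal range = High water - Low water
Tidal range = 3.92 - (-0.32)
Tidal range = 4.24 m

4.24


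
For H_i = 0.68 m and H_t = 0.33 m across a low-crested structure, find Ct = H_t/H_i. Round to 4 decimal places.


Ct = H_t / H_i
Ct = 0.33 / 0.68
Ct = 0.4853

0.4853


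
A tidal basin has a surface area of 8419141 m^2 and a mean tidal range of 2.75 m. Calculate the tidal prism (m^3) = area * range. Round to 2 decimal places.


Tidal prism = Area * Tidal range
P = 8419141 * 2.75
P = 23152637.75 m^3

23152637.75


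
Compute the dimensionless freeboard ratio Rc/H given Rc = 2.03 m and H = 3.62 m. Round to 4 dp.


Relative freeboard = Rc / H
= 2.03 / 3.62
= 0.5608

0.5608


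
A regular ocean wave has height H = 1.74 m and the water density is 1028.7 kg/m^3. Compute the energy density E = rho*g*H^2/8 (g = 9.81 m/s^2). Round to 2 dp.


E = (1/8) * rho * g * H^2
E = (1/8) * 1028.7 * 9.81 * 1.74^2
E = 0.125 * 1028.7 * 9.81 * 3.0276
E = 3819.15 J/m^2

3819.15


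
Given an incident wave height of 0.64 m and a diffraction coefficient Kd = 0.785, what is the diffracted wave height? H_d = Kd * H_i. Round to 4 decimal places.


H_d = Kd * H_i
H_d = 0.785 * 0.64
H_d = 0.5024 m

0.5024


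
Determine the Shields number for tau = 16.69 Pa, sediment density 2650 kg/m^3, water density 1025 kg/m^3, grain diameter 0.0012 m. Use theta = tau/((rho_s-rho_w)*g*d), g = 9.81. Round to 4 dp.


theta = tau / ((rho_s - rho_w) * g * d)
rho_s - rho_w = 2650 - 1025 = 1625
Denominator = 1625 * 9.81 * 0.0012 = 19.129500
theta = 16.69 / 19.129500
theta = 0.8725

0.8725


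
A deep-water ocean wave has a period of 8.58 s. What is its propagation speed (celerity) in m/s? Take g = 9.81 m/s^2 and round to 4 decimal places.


We use the deep-water celerity formula:
C = g * T / (2 * pi)
C = 9.81 * 8.58 / (2 * 3.14159...)
C = 84.169800 / 6.283185
C = 13.3960 m/s

13.3960
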